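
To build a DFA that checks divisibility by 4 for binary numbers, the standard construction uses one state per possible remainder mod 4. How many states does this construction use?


Divisibility by 4 is tracked via the remainder mod 4: 0, 1, ..., 3
The construction assigns one state to each remainder
Number of remainders = 4

4


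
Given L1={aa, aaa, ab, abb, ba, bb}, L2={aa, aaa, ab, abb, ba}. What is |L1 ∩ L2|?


L1 = {aa, aaa, ab, abb, ba, bb}
L2 = {aa, aaa, ab, abb, ba}
Checking each string in L1 against L2:
  'aa': in L2? Yes
  'aaa': in L2? Yes
  'ab': in L2? Yes
  'abb': in L2? Yes
  'ba': in L2? Yes
  'bb': in L2? No
Intersection = {aa, aaa, ab, abb, ba}
|L1 ∩ L2| = 5

5


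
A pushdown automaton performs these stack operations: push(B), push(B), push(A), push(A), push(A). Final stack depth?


Tracing stack operations:
  push(B) -> stack = [B], depth=1
  push(B) -> stack = [B,B], depth=2
  push(A) -> stack = [B,B,A], depth=3
  push(A) -> stack = [B,B,A,A], depth=4
  push(A) -> stack = [B,B,A,A,A], depth=5
Final depth = 5

5


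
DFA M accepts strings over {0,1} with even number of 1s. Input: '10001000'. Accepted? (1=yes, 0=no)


DFA has 2 states: q_even (start, accept=yes) and q_odd
Processing string '10001000' character by character:
  Position 0: read '1', 1-count=1 -> q_odd
  Position 1: read '0', 1-count=1 -> q_odd (no change)
  Position 2: read '0', 1-count=1 -> q_odd (no change)
  Position 3: read '0', 1-count=1 -> q_odd (no change)
  Position 4: read '1', 1-count=2 -> q_even
  Position 5: read '0', 1-count=2 -> q_even (no change)
  Position 6: read '0', 1-count=2 -> q_even (no change)
  Position 7: read '0', 1-count=2 -> q_even (no change)
Final state: q_even, total 1s = 2 (even); the DFA requires an even count -> accept

1


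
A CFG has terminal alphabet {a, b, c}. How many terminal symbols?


Terminal symbols: a, b, c
Counting each: a (#1), b (#2), c (#3)
Total = 3

3


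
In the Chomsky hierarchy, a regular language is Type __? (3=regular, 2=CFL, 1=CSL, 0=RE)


Chomsky hierarchy levels:
  Type 3: Regular (DFA/NFA/regex)
  Type 2: Context-free (PDA)
  Type 1: Context-sensitive
  Type 0: Recursively enumerable (TM)
'regular' corresponds to Type 3

3


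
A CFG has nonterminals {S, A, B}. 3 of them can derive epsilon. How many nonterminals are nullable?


Nonterminals: {S, A, B}
A nonterminal is nullable if it can derive epsilon
Counting nullable nonterminals: 3
Total nullable = 3

3


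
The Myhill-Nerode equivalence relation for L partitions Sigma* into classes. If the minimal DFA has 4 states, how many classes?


Myhill-Nerode theorem:
Number of equivalence classes = number of states in minimal DFA
Minimal DFA states = 4
Therefore equivalence classes = 4

4


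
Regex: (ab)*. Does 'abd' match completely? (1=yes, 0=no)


Pattern: (ab)*
String: 'abd'
Pattern requires: zero or more repetitions of 'ab'
Length 3 is odd -> cannot be (ab)* -> no match
Result: 0

0


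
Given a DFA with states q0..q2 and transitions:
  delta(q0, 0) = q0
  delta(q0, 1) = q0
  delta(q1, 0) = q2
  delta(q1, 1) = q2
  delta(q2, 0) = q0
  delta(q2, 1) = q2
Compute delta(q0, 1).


Looking up transition function:
delta(q0, 1) in the table
Row: q0, Column: 1
Result: q0

q0


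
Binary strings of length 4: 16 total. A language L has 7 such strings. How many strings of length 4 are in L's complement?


Alphabet: {0,1}
String length: 4
Total strings of length 4 = 2^4 = 16
Strings in L = 7
Complement = total - |L|
= 16 - 7
= 9

9


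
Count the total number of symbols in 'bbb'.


String: 'bbb'
Counting characters:
  'b' appears 3 time(s)
Total length = 0 + 3 = 3

3


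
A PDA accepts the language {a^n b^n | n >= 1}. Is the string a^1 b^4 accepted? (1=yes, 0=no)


Language requires equal numbers of a's and b's
PDA pushes for each 'a', pops for each 'b'
Number of a's = 1
Number of b's = 4
1 != 4 -> Reject

0


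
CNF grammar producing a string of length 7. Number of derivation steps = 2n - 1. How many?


Chomsky Normal Form derivation:
String length n = 7
Each step either:
  - Splits a nonterminal into two (n-1 such steps)
  - Converts a nonterminal to terminal (n such steps)
Total = (n-1) + n = 2n - 1
= 2(7) - 1
= 14 - 1
= 13

13


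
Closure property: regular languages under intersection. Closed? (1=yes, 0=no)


Regular languages are closed under:
- Union (DFA product construction)
- Intersection (DFA product construction)
- Complement (swap accept/reject states)
- Concatenation (NFA construction)
- Kleene star (NFA construction)
intersection is in this list
Therefore: closed

1


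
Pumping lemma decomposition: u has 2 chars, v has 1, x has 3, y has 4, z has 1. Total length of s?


|s| = |u| + |v| + |x| + |y| + |z|
= 2 + 1 + 3 + 4 + 1
= 3 + 3 + 5
= 6 + 5
= 11

11


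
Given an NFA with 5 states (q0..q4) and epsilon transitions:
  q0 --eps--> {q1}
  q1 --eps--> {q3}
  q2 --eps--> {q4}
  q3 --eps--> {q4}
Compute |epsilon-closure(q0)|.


Starting from q0
Initialize closure = {q0}
Follow epsilon from q0 -> add q1
Follow epsilon from q1 -> add q3
Follow epsilon from q3 -> add q4
Final closure: {q0, q1, q3, q4}
Size = 4

4


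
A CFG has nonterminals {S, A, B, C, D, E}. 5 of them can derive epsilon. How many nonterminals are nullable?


Nonterminals: {S, A, B, C, D, E}
A nonterminal is nullable if it can derive epsilon
Counting nullable nonterminals: 5
Total nullable = 5

5


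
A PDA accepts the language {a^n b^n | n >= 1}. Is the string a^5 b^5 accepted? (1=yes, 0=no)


Language requires equal numbers of a's and b's
PDA pushes for each 'a', pops for each 'b'
Number of a's = 5
Number of b's = 5
5 == 5 -> Accept

1


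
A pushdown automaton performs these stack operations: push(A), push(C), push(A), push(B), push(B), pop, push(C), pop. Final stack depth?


Tracing stack operations:
  push(A) -> stack = [A], depth=1
  push(C) -> stack = [A,C], depth=2
  push(A) -> stack = [A,C,A], depth=3
  push(B) -> stack = [A,C,A,B], depth=4
  push(B) -> stack = [A,C,A,B,B], depth=5
  pop -> removed B, stack = [A,C,A,B], depth=4
  push(C) -> stack = [A,C,A,B,C], depth=5
  pop -> removed C, stack = [A,C,A,B], depth=4
Final depth = 4

4


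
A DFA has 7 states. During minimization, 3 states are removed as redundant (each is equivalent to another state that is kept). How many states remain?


Original DFA: 7 states
Redundant states removed: 3
Minimized states = original - removed
= 7 - 3
= 4

4


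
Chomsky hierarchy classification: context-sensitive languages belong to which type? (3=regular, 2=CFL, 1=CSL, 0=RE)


Chomsky hierarchy levels:
  Type 3: Regular (DFA/NFA/regex)
  Type 2: Context-free (PDA)
  Type 1: Context-sensitive
  Type 0: Recursively enumerable (TM)
'context-sensitive' corresponds to Type 1

1


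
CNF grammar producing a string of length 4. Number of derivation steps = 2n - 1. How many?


Chomsky Normal Form derivation:
String length n = 4
Each step either:
  - Splits a nonterminal into two (n-1 such steps)
  - Converts a nonterminal to terminal (n such steps)
Total = (n-1) + n = 2n - 1
= 2(4) - 1
= 8 - 1
= 7

7


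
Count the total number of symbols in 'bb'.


String: 'bb'
Counting characters:
  'b' appears 2 time(s)
Total length = 0 + 2 = 2

2


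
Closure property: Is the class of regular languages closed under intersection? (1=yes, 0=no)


Regular languages are closed under all standard operations:
- Union: Yes (product construction)
- Intersection: Yes (product construction)
- Complement: Yes (swap accept/reject)
- Concatenation: Yes (NFA construction)
Operation: intersection -> Closed

1


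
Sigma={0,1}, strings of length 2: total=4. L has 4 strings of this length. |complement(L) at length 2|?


Alphabet: {0,1}
String length: 2
Total strings of length 2 = 2^2 = 4
Strings in L = 4
Complement = total - |L|
= 4 - 4
= 0

0


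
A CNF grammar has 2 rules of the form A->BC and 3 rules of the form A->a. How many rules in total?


CNF allows two rule forms:
  A -> BC (binary): 2 rules
  A -> a (terminal): 3 rules
Total = 2 + 3 = 5

5


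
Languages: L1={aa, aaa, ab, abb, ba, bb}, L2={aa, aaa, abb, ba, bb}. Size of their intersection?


L1 = {aa, aaa, ab, abb, ba, bb}
L2 = {aa, aaa, abb, ba, bb}
Checking each string in L1 against L2:
  'aa': in L2? Yes
  'aaa': in L2? Yes
  'ab': in L2? No
  'abb': in L2? Yes
  'ba': in L2? Yes
  'bb': in L2? Yes
Intersection = {aa, aaa, abb, ba, bb}
|L1 ∩ L2| = 5

5


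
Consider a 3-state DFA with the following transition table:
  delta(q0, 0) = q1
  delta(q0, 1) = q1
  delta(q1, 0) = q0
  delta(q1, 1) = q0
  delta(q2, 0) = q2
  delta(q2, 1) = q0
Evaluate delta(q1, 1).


Looking up transition function:
delta(q1, 1) in the table
Row: q1, Column: 1
Result: q0

q0


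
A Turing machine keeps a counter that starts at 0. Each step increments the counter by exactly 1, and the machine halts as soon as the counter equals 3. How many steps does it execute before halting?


Counter starts at 0. Counting sequence:
  Step 1: counter = 1
  Step 2: counter = 2
  Step 3: counter = 3
Counter reached 3 -> halt
Total steps = 3

3


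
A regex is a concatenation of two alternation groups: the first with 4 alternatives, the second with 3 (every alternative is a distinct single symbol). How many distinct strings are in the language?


First group: 4 alternatives
Second group: 3 alternatives
Concatenation: each choice from group 1 pairs with each from group 2
Total = 4 x 3 = 12

12


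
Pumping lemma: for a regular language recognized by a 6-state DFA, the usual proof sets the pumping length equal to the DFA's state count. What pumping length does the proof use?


Pumping lemma for regular languages (standard proof):
Take p = |Q|, the number of DFA states.
Any string of length >= |Q| passes through |Q|+1 states while reading its first |Q| symbols,
so by pigeonhole some state repeats, giving the loop that can be pumped.
Here |Q| = 6
Therefore the proof uses p = 6

6


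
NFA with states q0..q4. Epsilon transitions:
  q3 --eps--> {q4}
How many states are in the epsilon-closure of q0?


Starting from q0
Initialize closure = {q0}
q0 has no outgoing epsilon transitions -> nothing to add
Final closure: {q0}
Size = 1

1


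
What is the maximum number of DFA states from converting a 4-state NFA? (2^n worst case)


NFA has 4 states
Subset construction: each DFA state = subset of NFA states
Maximum subsets = 2^4
2^4 = 16

16


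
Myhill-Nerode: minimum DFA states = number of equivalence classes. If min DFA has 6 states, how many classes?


Myhill-Nerode theorem:
Number of equivalence classes = number of states in minimal DFA
Minimal DFA states = 6
Therefore equivalence classes = 6

6


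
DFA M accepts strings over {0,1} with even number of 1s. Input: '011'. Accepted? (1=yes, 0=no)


DFA has 2 states: q_even (start, accept=yes) and q_odd
Processing string '011' character by character:
  Position 0: read '0', 1-count=0 -> q_even (no change)
  Position 1: read '1', 1-count=1 -> q_odd
  Position 2: read '1', 1-count=2 -> q_even
Final state: q_even, total 1s = 2 (even); the DFA requires an even count -> accept

1


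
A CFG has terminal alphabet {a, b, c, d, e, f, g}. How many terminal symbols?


Terminal symbols: a, b, c, d, e, f, g
Counting each: a (#1), b (#2), c (#3), d (#4), e (#5), f (#6), g (#7)
Total = 7

7


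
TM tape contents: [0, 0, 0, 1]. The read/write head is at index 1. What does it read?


Tape: [0, 0, 0, 1]
Positions: 0 1 2 3
Values:    0 0 0 1
Head at position 1
tape[1] = 0

0


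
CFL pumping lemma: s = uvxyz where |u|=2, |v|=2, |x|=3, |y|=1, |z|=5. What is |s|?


|s| = |u| + |v| + |x| + |y| + |z|
= 2 + 2 + 3 + 1 + 5
= 4 + 3 + 6
= 7 + 6
= 13

13


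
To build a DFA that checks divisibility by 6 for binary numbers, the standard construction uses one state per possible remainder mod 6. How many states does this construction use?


Divisibility by 6 is tracked via the remainder mod 6: 0, 1, ..., 5
The construction assigns one state to each remainder
Number of remainders = 6

6


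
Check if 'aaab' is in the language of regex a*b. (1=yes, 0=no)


Pattern: a*b
String: 'aaab'
Pattern requires: zero or more 'a's followed by exactly one 'b'
Found 3 leading 'a's
Remaining: 'b'
Remaining is exactly 'b' -> match
Result: 1

1


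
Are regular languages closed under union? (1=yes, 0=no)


Regular languages are closed under:
- Union (DFA product construction)
- Intersection (DFA product construction)
- Complement (swap accept/reject states)
- Concatenation (NFA construction)
- Kleene star (NFA construction)
union is in this list
Therefore: closed

1


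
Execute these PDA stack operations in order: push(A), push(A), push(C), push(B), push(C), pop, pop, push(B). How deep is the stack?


Tracing stack operations:
  push(A) -> stack = [A], depth=1
  push(A) -> stack = [A,A], depth=2
  push(C) -> stack = [A,A,C], depth=3
  push(B) -> stack = [A,A,C,B], depth=4
  push(C) -> stack = [A,A,C,B,C], depth=5
  pop -> removed C, stack = [A,A,C,B], depth=4
  pop -> removed B, stack = [A,A,C], depth=3
  push(B) -> stack = [A,A,C,B], depth=4
Final depth = 4

4


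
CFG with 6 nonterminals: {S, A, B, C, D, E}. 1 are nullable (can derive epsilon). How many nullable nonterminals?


Nonterminals: {S, A, B, C, D, E}
A nonterminal is nullable if it can derive epsilon
Counting nullable nonterminals: 1
Total nullable = 1

1


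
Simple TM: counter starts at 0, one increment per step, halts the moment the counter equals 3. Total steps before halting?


Counter starts at 0. Counting sequence:
  Step 1: counter = 1
  Step 2: counter = 2
  Step 3: counter = 3
Counter reached 3 -> halt
Total steps = 3

3


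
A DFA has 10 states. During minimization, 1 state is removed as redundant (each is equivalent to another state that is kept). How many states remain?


Original DFA: 10 states
Redundant states removed: 1
Minimized states = original - removed
= 10 - 1
= 9

9


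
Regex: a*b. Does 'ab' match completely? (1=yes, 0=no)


Pattern: a*b
String: 'ab'
Pattern requires: zero or more 'a's followed by exactly one 'b'
Found 1 leading 'a's
Remaining: 'b'
Remaining is exactly 'b' -> match
Result: 1

1


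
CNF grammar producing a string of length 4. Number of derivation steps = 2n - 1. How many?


Chomsky Normal Form derivation:
String length n = 4
Each step either:
  - Splits a nonterminal into two (n-1 such steps)
  - Converts a nonterminal to terminal (n such steps)
Total = (n-1) + n = 2n - 1
= 2(4) - 1
= 8 - 1
= 7

7


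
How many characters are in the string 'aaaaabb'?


String: 'aaaaabb'
Counting characters:
  'a' appears 5 time(s)
  'b' appears 2 time(s)
Total length = 5 + 2 = 7

7


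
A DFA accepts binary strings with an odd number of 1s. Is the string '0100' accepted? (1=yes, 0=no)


DFA has 2 states: q_even (start, accept=no) and q_odd
Processing string '0100' character by character:
  Position 0: read '0', 1-count=0 -> q_even (no change)
  Position 1: read '1', 1-count=1 -> q_odd
  Position 2: read '0', 1-count=1 -> q_odd (no change)
  Position 3: read '0', 1-count=1 -> q_odd (no change)
Final state: q_odd, total 1s = 1 (odd); the DFA requires an odd count -> accept

1


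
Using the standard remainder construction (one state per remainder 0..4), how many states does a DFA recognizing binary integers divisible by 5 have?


Divisibility by 5 is tracked via the remainder mod 5: 0, 1, ..., 4
The construction assigns one state to each remainder
Number of remainders = 5

5


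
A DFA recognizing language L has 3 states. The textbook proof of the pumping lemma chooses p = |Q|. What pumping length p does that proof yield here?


Pumping lemma for regular languages (standard proof):
Take p = |Q|, the number of DFA states.
Any string of length >= |Q| passes through |Q|+1 states while reading its first |Q| symbols,
so by pigeonhole some state repeats, giving the loop that can be pumped.
Here |Q| = 3
Therefore the proof uses p = 3

3


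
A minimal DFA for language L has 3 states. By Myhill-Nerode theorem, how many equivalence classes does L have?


Myhill-Nerode theorem:
Number of equivalence classes = number of states in minimal DFA
Minimal DFA states = 3
Therefore equivalence classes = 3

3


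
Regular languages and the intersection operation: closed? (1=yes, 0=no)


Regular languages are closed under all standard operations:
- Union: Yes (product construction)
- Intersection: Yes (product construction)
- Complement: Yes (swap accept/reject)
- Concatenation: Yes (NFA construction)
Operation: intersection -> Closed

1


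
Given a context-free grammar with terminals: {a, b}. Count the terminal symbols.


Terminal symbols: a, b
Counting each: a (#1), b (#2)
Total = 2

2


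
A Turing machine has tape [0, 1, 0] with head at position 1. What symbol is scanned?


Tape: [0, 1, 0]
Positions: 0 1 2
Values:    0 1 0
Head at position 1
tape[1] = 1

1


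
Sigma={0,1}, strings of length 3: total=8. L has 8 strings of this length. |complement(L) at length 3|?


Alphabet: {0,1}
String length: 3
Total strings of length 3 = 2^3 = 8
Strings in L = 8
Complement = total - |L|
= 8 - 8
= 0

0


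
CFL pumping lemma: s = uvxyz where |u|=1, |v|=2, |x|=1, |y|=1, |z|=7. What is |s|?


|s| = |u| + |v| + |x| + |y| + |z|
= 1 + 2 + 1 + 1 + 7
= 3 + 1 + 8
= 4 + 8
= 12

12


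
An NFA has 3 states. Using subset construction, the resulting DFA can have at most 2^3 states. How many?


NFA has 3 states
Subset construction: each DFA state = subset of NFA states
Maximum subsets = 2^3
2^3 = 8

8


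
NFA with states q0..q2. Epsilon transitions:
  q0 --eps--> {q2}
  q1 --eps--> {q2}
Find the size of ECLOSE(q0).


Starting from q0
Initialize closure = {q0}
Follow epsilon from q0 -> add q2
Final closure: {q0, q2}
Size = 2

2


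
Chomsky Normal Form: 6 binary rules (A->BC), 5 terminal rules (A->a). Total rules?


CNF allows two rule forms:
  A -> BC (binary): 6 rules
  A -> a (terminal): 5 rules
Total = 6 + 5 = 11

11


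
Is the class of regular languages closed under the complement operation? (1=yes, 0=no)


Regular languages are closed under:
- Union (DFA product construction)
- Intersection (DFA product construction)
- Complement (swap accept/reject states)
- Concatenation (NFA construction)
- Kleene star (NFA construction)
complement is in this list
Therefore: closed

1


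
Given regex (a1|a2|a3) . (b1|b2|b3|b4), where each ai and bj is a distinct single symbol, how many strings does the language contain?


First group: 3 alternatives
Second group: 4 alternatives
Concatenation: each choice from group 1 pairs with each from group 2
Total = 3 x 4 = 12

12


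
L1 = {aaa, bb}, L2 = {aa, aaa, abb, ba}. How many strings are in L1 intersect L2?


L1 = {aaa, bb}
L2 = {aa, aaa, abb, ba}
Checking each string in L1 against L2:
  'aaa': in L2? Yes
  'bb': in L2? No
Intersection = {aaa}
|L1 ∩ L2| = 1

1


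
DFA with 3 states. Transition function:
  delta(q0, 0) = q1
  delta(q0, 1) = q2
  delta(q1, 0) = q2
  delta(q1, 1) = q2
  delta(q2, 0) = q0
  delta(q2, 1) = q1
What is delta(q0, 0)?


Looking up transition function:
delta(q0, 0) in the table
Row: q0, Column: 0
Result: q1

q1


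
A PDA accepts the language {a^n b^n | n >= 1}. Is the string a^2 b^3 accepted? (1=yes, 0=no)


Language requires equal numbers of a's and b's
PDA pushes for each 'a', pops for each 'b'
Number of a's = 2
Number of b's = 3
2 != 3 -> Reject

0


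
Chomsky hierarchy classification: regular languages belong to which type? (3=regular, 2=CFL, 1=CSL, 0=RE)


Chomsky hierarchy levels:
  Type 3: Regular (DFA/NFA/regex)
  Type 2: Context-free (PDA)
  Type 1: Context-sensitive
  Type 0: Recursively enumerable (TM)
'regular' corresponds to Type 3

3


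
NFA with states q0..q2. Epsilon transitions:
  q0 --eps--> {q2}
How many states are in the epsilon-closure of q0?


Starting from q0
Initialize closure = {q0}
Follow epsilon from q0 -> add q2
Final closure: {q0, q2}
Size = 2

2


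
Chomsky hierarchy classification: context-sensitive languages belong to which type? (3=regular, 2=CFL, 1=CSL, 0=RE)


Chomsky hierarchy levels:
  Type 3: Regular (DFA/NFA/regex)
  Type 2: Context-free (PDA)
  Type 1: Context-sensitive
  Type 0: Recursively enumerable (TM)
'context-sensitive' corresponds to Type 1

1


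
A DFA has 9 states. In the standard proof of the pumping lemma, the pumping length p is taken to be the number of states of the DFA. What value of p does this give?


Pumping lemma for regular languages (standard proof):
Take p = |Q|, the number of DFA states.
Any string of length >= |Q| passes through |Q|+1 states while reading its first |Q| symbols,
so by pigeonhole some state repeats, giving the loop that can be pumped.
Here |Q| = 9
Therefore the proof uses p = 9

9


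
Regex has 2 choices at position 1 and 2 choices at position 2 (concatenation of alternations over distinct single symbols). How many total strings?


First group: 2 alternatives
Second group: 2 alternatives
Concatenation: each choice from group 1 pairs with each from group 2
Total = 2 x 2 = 4

4


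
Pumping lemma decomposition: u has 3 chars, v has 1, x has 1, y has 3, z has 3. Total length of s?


|s| = |u| + |v| + |x| + |y| + |z|
= 3 + 1 + 1 + 3 + 3
= 4 + 1 + 6
= 5 + 6
= 11

11


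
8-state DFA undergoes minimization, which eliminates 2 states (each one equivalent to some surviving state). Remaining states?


Original DFA: 8 states
Redundant states removed: 2
Minimized states = original - removed
= 8 - 2
= 6

6


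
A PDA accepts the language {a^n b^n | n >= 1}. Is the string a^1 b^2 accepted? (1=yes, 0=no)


Language requires equal numbers of a's and b's
PDA pushes for each 'a', pops for each 'b'
Number of a's = 1
Number of b's = 2
1 != 2 -> Reject

0


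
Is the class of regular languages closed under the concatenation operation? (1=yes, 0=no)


Regular languages are closed under:
- Union (DFA product construction)
- Intersection (DFA product construction)
- Complement (swap accept/reject states)
- Concatenation (NFA construction)
- Kleene star (NFA construction)
concatenation is in this list
Therefore: closed

1


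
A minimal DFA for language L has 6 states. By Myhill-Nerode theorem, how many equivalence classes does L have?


Myhill-Nerode theorem:
Number of equivalence classes = number of states in minimal DFA
Minimal DFA states = 6
Therefore equivalence classes = 6

6


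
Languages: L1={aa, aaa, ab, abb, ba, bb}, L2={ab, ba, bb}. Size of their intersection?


L1 = {aa, aaa, ab, abb, ba, bb}
L2 = {ab, ba, bb}
Checking each string in L1 against L2:
  'aa': in L2? No
  'aaa': in L2? No
  'ab': in L2? Yes
  'abb': in L2? No
  'ba': in L2? Yes
  'bb': in L2? Yes
Intersection = {ab, ba, bb}
|L1 ∩ L2| = 3

3


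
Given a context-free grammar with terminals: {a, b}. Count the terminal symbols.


Terminal symbols: a, b
Counting each: a (#1), b (#2)
Total = 2

2


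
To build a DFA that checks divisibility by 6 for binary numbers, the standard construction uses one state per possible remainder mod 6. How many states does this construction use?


Divisibility by 6 is tracked via the remainder mod 6: 0, 1, ..., 5
The construction assigns one state to each remainder
Number of remainders = 6

6


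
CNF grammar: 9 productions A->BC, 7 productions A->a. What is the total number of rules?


CNF allows two rule forms:
  A -> BC (binary): 9 rules
  A -> a (terminal): 7 rules
Total = 9 + 7 = 16

16


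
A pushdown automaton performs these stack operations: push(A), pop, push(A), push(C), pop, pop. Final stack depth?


Tracing stack operations:
  push(A) -> stack = [A], depth=1
  pop -> removed A, stack = [], depth=0
  push(A) -> stack = [A], depth=1
  push(C) -> stack = [A,C], depth=2
  pop -> removed C, stack = [A], depth=1
  pop -> removed A, stack = [], depth=0
Final depth = 0

0


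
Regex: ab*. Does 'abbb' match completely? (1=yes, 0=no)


Pattern: ab*
String: 'abbb'
Pattern requires: exactly one 'a' followed by zero or more 'b's
First char is 'a' -> OK
Rest 'bbb': all b's? Yes
Result: 1

1


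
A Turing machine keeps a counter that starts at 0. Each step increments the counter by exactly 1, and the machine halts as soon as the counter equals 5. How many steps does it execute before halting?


Counter starts at 0. Counting sequence:
  Step 1: counter = 1
  Step 2: counter = 2
  Step 3: counter = 3
  Step 4: counter = 4
  Step 5: counter = 5
Counter reached 5 -> halt
Total steps = 5

5


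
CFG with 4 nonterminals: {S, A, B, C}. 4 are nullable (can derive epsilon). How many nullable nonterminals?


Nonterminals: {S, A, B, C}
A nonterminal is nullable if it can derive epsilon
Counting nullable nonterminals: 4
Total nullable = 4

4


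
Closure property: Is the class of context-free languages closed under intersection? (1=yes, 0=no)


CFL closure properties:
  Closed under: union, concatenation, Kleene star
  NOT closed under: intersection, complement
Operation 'intersection' is in not-closed list -> No (not closed)

0


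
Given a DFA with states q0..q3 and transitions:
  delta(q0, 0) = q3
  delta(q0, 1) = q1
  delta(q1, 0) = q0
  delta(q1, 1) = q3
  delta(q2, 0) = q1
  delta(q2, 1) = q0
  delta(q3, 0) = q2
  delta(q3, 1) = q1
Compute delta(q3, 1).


Looking up transition function:
delta(q3, 1) in the table
Row: q3, Column: 1
Result: q1

q1


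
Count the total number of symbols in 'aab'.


String: 'aab'
Counting characters:
  'a' appears 2 time(s)
  'b' appears 1 time(s)
Total length = 2 + 1 = 3

3


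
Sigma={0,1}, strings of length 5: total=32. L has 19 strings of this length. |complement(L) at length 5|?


Alphabet: {0,1}
String length: 5
Total strings of length 5 = 2^5 = 32
Strings in L = 19
Complement = total - |L|
= 32 - 19
= 13

13


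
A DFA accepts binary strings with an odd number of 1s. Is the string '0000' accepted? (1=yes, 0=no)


DFA has 2 states: q_even (start, accept=no) and q_odd
Processing string '0000' character by character:
  Position 0: read '0', 1-count=0 -> q_even (no change)
  Position 1: read '0', 1-count=0 -> q_even (no change)
  Position 2: read '0', 1-count=0 -> q_even (no change)
  Position 3: read '0', 1-count=0 -> q_even (no change)
Final state: q_even, total 1s = 0 (even); the DFA requires an odd count -> reject

0


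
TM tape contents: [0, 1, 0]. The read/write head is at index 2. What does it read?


Tape: [0, 1, 0]
Positions: 0 1 2
Values:    0 1 0
Head at position 2
tape[2] = 0

0


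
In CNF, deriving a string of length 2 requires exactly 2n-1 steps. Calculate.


Chomsky Normal Form derivation:
String length n = 2
Each step either:
  - Splits a nonterminal into two (n-1 such steps)
  - Converts a nonterminal to terminal (n such steps)
Total = (n-1) + n = 2n - 1
= 2(2) - 1
= 4 - 1
= 3

3


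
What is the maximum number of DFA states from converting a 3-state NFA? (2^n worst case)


NFA has 3 states
Subset construction: each DFA state = subset of NFA states
Maximum subsets = 2^3
2^3 = 8

8


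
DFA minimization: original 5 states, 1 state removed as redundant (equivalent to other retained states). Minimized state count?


Original DFA: 5 states
Redundant states removed: 1
Minimized states = original - removed
= 5 - 1
= 4

4


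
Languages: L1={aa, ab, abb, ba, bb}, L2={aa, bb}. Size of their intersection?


L1 = {aa, ab, abb, ba, bb}
L2 = {aa, bb}
Checking each string in L1 against L2:
  'aa': in L2? Yes
  'ab': in L2? No
  'abb': in L2? No
  'ba': in L2? No
  'bb': in L2? Yes
Intersection = {aa, bb}
|L1 ∩ L2| = 2

2


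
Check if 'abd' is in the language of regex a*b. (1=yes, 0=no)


Pattern: a*b
String: 'abd'
Pattern requires: zero or more 'a's followed by exactly one 'b'
Found 1 leading 'a's
Remaining: 'bd'
Remaining is not 'b' -> no match
Result: 0

0


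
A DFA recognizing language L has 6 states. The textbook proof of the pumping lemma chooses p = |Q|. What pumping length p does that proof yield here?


Pumping lemma for regular languages (standard proof):
Take p = |Q|, the number of DFA states.
Any string of length >= |Q| passes through |Q|+1 states while reading its first |Q| symbols,
so by pigeonhole some state repeats, giving the loop that can be pumped.
Here |Q| = 6
Therefore the proof uses p = 6

6


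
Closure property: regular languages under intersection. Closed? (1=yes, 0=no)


Regular languages are closed under:
- Union (DFA product construction)
- Intersection (DFA product construction)
- Complement (swap accept/reject states)
- Concatenation (NFA construction)
- Kleene star (NFA construction)
intersection is in this list
Therefore: closed

1


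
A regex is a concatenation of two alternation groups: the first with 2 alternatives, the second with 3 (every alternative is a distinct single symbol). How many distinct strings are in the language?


First group: 2 alternatives
Second group: 3 alternatives
Concatenation: each choice from group 1 pairs with each from group 2
Total = 2 x 3 = 6

6


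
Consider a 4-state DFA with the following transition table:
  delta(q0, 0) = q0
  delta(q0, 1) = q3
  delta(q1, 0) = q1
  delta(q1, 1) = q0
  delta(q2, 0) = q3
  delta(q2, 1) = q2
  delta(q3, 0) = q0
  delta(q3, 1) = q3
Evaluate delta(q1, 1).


Looking up transition function:
delta(q1, 1) in the table
Row: q1, Column: 1
Result: q0

q0


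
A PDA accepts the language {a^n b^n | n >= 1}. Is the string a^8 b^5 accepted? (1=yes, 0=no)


Language requires equal numbers of a's and b's
PDA pushes for each 'a', pops for each 'b'
Number of a's = 8
Number of b's = 5
8 != 5 -> Reject

0


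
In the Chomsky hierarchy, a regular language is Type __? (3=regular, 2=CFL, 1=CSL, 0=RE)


Chomsky hierarchy levels:
  Type 3: Regular (DFA/NFA/regex)
  Type 2: Context-free (PDA)
  Type 1: Context-sensitive
  Type 0: Recursively enumerable (TM)
'regular' corresponds to Type 3

3


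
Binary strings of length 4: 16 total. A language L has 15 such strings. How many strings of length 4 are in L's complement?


Alphabet: {0,1}
String length: 4
Total strings of length 4 = 2^4 = 16
Strings in L = 15
Complement = total - |L|
= 16 - 15
= 1

1


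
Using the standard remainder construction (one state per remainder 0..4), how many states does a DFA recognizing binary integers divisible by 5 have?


Divisibility by 5 is tracked via the remainder mod 5: 0, 1, ..., 4
The construction assigns one state to each remainder
Number of remainders = 5

5


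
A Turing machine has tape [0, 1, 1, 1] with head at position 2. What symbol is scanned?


Tape: [0, 1, 1, 1]
Positions: 0 1 2 3
Values:    0 1 1 1
Head at position 2
tape[2] = 1

1


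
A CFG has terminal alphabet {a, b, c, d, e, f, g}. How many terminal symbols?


Terminal symbols: a, b, c, d, e, f, g
Counting each: a (#1), b (#2), c (#3), d (#4), e (#5), f (#6), g (#7)
Total = 7

7


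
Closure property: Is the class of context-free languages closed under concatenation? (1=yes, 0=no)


CFL closure properties:
  Closed under: union, concatenation, Kleene star
  NOT closed under: intersection, complement
Operation 'concatenation' is in closed list -> Yes (closed)

1


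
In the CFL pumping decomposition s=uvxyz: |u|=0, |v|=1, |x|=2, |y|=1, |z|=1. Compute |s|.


|s| = |u| + |v| + |x| + |y| + |z|
= 0 + 1 + 2 + 1 + 1
= 1 + 2 + 2
= 3 + 2
= 5

5


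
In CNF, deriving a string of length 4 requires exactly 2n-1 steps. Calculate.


Chomsky Normal Form derivation:
String length n = 4
Each step either:
  - Splits a nonterminal into two (n-1 such steps)
  - Converts a nonterminal to terminal (n such steps)
Total = (n-1) + n = 2n - 1
= 2(4) - 1
= 8 - 1
= 7

7


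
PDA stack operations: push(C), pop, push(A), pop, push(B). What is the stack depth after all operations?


Tracing stack operations:
  push(C) -> stack = [C], depth=1
  pop -> removed C, stack = [], depth=0
  push(A) -> stack = [A], depth=1
  pop -> removed A, stack = [], depth=0
  push(B) -> stack = [B], depth=1
Final depth = 1

1


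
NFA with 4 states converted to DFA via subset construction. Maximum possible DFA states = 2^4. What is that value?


NFA has 4 states
Subset construction: each DFA state = subset of NFA states
Maximum subsets = 2^4
2^4 = 16

16


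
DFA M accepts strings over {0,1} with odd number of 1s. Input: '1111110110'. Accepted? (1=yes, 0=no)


DFA has 2 states: q_even (start, accept=no) and q_odd
Processing string '1111110110' character by character:
  Position 0: read '1', 1-count=1 -> q_odd
  Position 1: read '1', 1-count=2 -> q_even
  Position 2: read '1', 1-count=3 -> q_odd
  Position 3: read '1', 1-count=4 -> q_even
  Position 4: read '1', 1-count=5 -> q_odd
  Position 5: read '1', 1-count=6 -> q_even
  Position 6: read '0', 1-count=6 -> q_even (no change)
  Position 7: read '1', 1-count=7 -> q_odd
  Position 8: read '1', 1-count=8 -> q_even
  Position 9: read '0', 1-count=8 -> q_even (no change)
Final state: q_even, total 1s = 8 (even); the DFA requires an odd count -> reject

0


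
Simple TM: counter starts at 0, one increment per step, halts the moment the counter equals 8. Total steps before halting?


Counter starts at 0. Counting sequence:
  Step 1: counter = 1
  Step 2: counter = 2
  Step 3: counter = 3
  Step 4: counter = 4
  Step 5: counter = 5
  Step 6: counter = 6
  Step 7: counter = 7
  Step 8: counter = 8
Counter reached 8 -> halt
Total steps = 8

8


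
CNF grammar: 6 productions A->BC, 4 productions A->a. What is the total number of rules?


CNF allows two rule forms:
  A -> BC (binary): 6 rules
  A -> a (terminal): 4 rules
Total = 6 + 4 = 10

10


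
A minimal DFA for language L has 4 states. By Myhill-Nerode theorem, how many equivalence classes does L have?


Myhill-Nerode theorem:
Number of equivalence classes = number of states in minimal DFA
Minimal DFA states = 4
Therefore equivalence classes = 4

4


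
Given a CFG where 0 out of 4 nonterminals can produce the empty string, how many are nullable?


Nonterminals: {S, A, B, C}
A nonterminal is nullable if it can derive epsilon
Counting nullable nonterminals: 0
Total nullable = 0

0


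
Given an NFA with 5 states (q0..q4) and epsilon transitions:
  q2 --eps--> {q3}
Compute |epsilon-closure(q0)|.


Starting from q0
Initialize closure = {q0}
q0 has no outgoing epsilon transitions -> nothing to add
Final closure: {q0}
Size = 1

1


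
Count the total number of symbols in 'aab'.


String: 'aab'
Counting characters:
  'a' appears 2 time(s)
  'b' appears 1 time(s)
Total length = 2 + 1 = 3

3


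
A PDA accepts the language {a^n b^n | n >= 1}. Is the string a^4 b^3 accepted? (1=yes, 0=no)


Language requires equal numbers of a's and b's
PDA pushes for each 'a', pops for each 'b'
Number of a's = 4
Number of b's = 3
4 != 3 -> Reject

0


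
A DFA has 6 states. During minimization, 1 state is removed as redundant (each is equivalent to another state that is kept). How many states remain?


Original DFA: 6 states
Redundant states removed: 1
Minimized states = original - removed
= 6 - 1
= 5

5


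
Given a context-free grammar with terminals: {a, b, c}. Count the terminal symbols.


Terminal symbols: a, b, c
Counting each: a (#1), b (#2), c (#3)
Total = 3

3


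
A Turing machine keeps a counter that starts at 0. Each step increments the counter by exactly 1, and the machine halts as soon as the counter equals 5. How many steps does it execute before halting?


Counter starts at 0. Counting sequence:
  Step 1: counter = 1
  Step 2: counter = 2
  Step 3: counter = 3
  Step 4: counter = 4
  Step 5: counter = 5
Counter reached 5 -> halt
Total steps = 5

5


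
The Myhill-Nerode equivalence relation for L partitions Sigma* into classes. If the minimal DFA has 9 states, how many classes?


Myhill-Nerode theorem:
Number of equivalence classes = number of states in minimal DFA
Minimal DFA states = 9
Therefore equivalence classes = 9

9


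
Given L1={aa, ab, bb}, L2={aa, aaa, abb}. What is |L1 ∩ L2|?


L1 = {aa, ab, bb}
L2 = {aa, aaa, abb}
Checking each string in L1 against L2:
  'aa': in L2? Yes
  'ab': in L2? No
  'bb': in L2? No
Intersection = {aa}
|L1 ∩ L2| = 1

1


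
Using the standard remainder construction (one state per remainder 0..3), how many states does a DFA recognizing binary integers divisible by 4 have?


Divisibility by 4 is tracked via the remainder mod 4: 0, 1, ..., 3
The construction assigns one state to each remainder
Number of remainders = 4

4


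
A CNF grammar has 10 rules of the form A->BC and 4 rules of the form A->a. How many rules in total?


CNF allows two rule forms:
  A -> BC (binary): 10 rules
  A -> a (terminal): 4 rules
Total = 10 + 4 = 14

14


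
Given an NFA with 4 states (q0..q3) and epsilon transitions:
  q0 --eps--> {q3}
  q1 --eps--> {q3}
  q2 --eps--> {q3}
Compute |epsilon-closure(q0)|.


Starting from q0
Initialize closure = {q0}
Follow epsilon from q0 -> add q3
Final closure: {q0, q3}
Size = 2

2


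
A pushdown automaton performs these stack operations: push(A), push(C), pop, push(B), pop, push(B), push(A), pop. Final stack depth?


Tracing stack operations:
  push(A) -> stack = [A], depth=1
  push(C) -> stack = [A,C], depth=2
  pop -> removed C, stack = [A], depth=1
  push(B) -> stack = [A,B], depth=2
  pop -> removed B, stack = [A], depth=1
  push(B) -> stack = [A,B], depth=2
  push(A) -> stack = [A,B,A], depth=3
  pop -> removed A, stack = [A,B], depth=2
Final depth = 2

2


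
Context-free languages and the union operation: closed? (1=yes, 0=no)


CFL closure properties:
  Closed under: union, concatenation, Kleene star
  NOT closed under: intersection, complement
Operation 'union' is in closed list -> Yes (closed)

1


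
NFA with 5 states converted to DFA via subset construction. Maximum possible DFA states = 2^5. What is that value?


NFA has 5 states
Subset construction: each DFA state = subset of NFA states
Maximum subsets = 2^5
2^5 = 32

32


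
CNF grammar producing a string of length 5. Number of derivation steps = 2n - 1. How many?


Chomsky Normal Form derivation:
String length n = 5
Each step either:
  - Splits a nonterminal into two (n-1 such steps)
  - Converts a nonterminal to terminal (n such steps)
Total = (n-1) + n = 2n - 1
= 2(5) - 1
= 10 - 1
= 9

9


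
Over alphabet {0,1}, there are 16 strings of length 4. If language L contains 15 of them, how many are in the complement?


Alphabet: {0,1}
String length: 4
Total strings of length 4 = 2^4 = 16
Strings in L = 15
Complement = total - |L|
= 16 - 15
= 1

1


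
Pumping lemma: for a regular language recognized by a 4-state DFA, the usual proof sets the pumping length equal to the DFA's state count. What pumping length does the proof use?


Pumping lemma for regular languages (standard proof):
Take p = |Q|, the number of DFA states.
Any string of length >= |Q| passes through |Q|+1 states while reading its first |Q| symbols,
so by pigeonhole some state repeats, giving the loop that can be pumped.
Here |Q| = 4
Therefore the proof uses p = 4

4


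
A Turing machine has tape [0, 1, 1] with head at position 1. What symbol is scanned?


Tape: [0, 1, 1]
Positions: 0 1 2
Values:    0 1 1
Head at position 1
tape[1] = 1

1


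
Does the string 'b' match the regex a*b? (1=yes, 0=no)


Pattern: a*b
String: 'b'
Pattern requires: zero or more 'a's followed by exactly one 'b'
Found 0 leading 'a's
Remaining: 'b'
Remaining is exactly 'b' -> match
Result: 1

1


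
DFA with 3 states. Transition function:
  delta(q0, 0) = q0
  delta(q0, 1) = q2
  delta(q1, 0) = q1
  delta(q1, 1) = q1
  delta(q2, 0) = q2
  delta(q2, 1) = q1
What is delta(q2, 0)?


Looking up transition function:
delta(q2, 0) in the table
Row: q2, Column: 0
Result: q2

q2
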